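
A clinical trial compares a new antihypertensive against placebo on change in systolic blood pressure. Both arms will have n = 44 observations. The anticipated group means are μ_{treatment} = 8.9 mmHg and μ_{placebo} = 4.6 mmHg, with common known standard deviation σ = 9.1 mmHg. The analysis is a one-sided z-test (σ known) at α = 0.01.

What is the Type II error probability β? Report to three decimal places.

Standardized effect: d = |μ_{treatment} − μ_{placebo}| / σ = |8.9 − 4.6| / 9.1 = 0.4725
Noncentrality parameter: δ = d·√(n/2) = 0.4725 × √(44/2) = 2.2164
One-sided α = 0.01 → critical value z_{0.01} = 2.326.
Power = Φ(δ − 2.326) = Φ(-0.110) = 0.4562.
Type II error: β = 1 − power = 1 − 0.4562 = 0.5438.

β ≈ 0.544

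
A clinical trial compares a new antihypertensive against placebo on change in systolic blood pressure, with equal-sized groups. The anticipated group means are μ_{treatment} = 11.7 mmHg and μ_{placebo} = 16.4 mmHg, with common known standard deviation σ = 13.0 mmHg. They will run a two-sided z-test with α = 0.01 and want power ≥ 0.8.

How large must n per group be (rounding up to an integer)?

n = 179 per group

Standardized effect: d = |μ_{treatment} − μ_{placebo}| / σ = |11.7 − 16.4| / 13.0 = 0.3615
Set Φ(δ − 2.576) = 0.8; then δ − 2.576 = Φ⁻¹(0.8) = 0.842, giving δ = 3.417.
(For δ > 0 the lower-tail rejection region contributes negligibly to power, so the one-term inversion is standard.)
δ = d·√(n/2) ⇒ n = 2(δ/d)² = 2 × (3.417 / 0.3615)² = 178.70.
Round up to the next whole unit.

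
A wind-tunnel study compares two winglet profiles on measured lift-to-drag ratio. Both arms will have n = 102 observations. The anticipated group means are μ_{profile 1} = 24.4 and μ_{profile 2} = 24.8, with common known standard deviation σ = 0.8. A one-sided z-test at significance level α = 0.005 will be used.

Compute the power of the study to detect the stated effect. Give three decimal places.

Power ≈ 0.840

Standardized effect: d = |μ_{profile 1} − μ_{profile 2}| / σ = |24.4 − 24.8| / 0.8 = 0.5000
Noncentrality parameter: λ = d·√(n/2) = 0.5000 × √(102/2) = 3.5707
One-sided α = 0.005 → critical value z_{0.005} = 2.576.
Power = Φ(λ − 2.576) = Φ(0.995) = 0.8401.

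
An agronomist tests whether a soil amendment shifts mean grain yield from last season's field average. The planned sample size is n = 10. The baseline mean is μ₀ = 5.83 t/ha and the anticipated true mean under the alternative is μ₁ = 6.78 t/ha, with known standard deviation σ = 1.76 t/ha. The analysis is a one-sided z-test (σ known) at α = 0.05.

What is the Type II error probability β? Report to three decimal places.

Standardized effect: d = |μ₁ − μ₀| / σ = |6.78 − 5.83| / 1.76 = 0.5398
Noncentrality parameter: δ = d·√n = 0.5398 × √10 = 1.7069
Critical value for a one-sided test at α = 0.05: z_α = 1.645.
Power = P(Z > 1.645 − δ) = Φ(0.062) = 0.5247.
Type II error: β = 1 − power = 1 − 0.5247 = 0.4753.

β ≈ 0.475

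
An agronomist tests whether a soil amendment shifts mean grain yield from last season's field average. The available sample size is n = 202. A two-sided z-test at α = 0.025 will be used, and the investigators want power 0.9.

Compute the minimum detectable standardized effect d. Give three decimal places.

Required noncentrality: δ = z_{0.0125} + z_{0.10} = 2.241 + 1.282 = 3.523.
(Lower-tail contribution to power is negligible for δ > 0.)
δ = d·√n ⇒ d = δ/√n = 3.523/√202 = 0.2479.

d ≈ 0.248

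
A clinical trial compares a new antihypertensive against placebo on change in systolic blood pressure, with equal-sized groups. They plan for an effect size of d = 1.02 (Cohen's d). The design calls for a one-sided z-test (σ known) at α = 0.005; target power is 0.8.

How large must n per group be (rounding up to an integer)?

n = 23 per group

Set Φ(δ − 2.576) = 0.8; then δ − 2.576 = Φ⁻¹(0.8) = 0.842, giving δ = 3.417.
δ = d·√(n/2) ⇒ n = 2(δ/d)² = 2 × (3.417 / 1.02)² = 22.45.
Rounding up, n = 23 per group.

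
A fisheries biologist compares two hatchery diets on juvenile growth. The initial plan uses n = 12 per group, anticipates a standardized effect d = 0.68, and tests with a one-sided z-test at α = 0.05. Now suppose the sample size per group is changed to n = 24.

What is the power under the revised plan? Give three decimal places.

Power ≈ 0.761

With n = 24 per group: δ = d·√(n/2) = 0.68 × √(24/2) = 2.3556. Critical value z_{0.05} = 1.645.
Revised power = Φ(δ − 1.645) = Φ(0.711) = 0.7614.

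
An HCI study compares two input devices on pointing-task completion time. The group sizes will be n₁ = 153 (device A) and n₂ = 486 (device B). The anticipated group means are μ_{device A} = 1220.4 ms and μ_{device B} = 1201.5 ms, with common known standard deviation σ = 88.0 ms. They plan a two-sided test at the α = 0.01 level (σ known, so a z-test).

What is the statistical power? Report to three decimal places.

Power ≈ 0.398

Standardized effect: d = |μ_{device A} − μ_{device B}| / σ = |1220.4 − 1201.5| / 88.0 = 0.2148
Noncentrality parameter: λ = d / √(1/n₁ + 1/n₂) = 0.2148 / √(1/153 + 1/486) = 2.3168
Two-sided α = 0.01 → critical value z_{0.005} = 2.576.
Power = Φ(λ − 2.576) + Φ(−λ − 2.576) = Φ(-0.259) + Φ(-4.893) = 0.3978 + 0.0000 = 0.3978.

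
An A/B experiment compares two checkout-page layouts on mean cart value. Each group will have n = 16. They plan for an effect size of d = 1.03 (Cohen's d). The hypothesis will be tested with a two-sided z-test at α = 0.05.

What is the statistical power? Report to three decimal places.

Noncentrality parameter: δ = d·√(n/2) = 1.03 × √(16/2) = 2.9133
Two-sided α = 0.05 → critical value z_{0.025} = 1.960.
Power = Φ(δ − 1.960) + Φ(−δ − 1.960) = Φ(0.953) + Φ(-4.873) = 0.8298 + 0.0000 = 0.8298.

Power ≈ 0.830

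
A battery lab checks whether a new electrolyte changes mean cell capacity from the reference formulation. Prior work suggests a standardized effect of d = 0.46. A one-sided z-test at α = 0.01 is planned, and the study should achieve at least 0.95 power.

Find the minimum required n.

n = 75

Set Φ(δ − 2.326) = 0.95; then δ − 2.326 = Φ⁻¹(0.95) = 1.645, giving δ = 3.971.
δ = d·√n ⇒ n = (δ/d)² = (3.971 / 0.46)² = 74.53.
Rounding up, n = 75.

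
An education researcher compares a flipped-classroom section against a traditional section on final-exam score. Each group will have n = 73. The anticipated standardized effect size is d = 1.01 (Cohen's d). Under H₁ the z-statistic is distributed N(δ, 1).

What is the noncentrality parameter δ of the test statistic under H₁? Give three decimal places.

δ ≈ 6.102

δ = d·√(n/2) = 1.01 × √(73/2) = 6.1019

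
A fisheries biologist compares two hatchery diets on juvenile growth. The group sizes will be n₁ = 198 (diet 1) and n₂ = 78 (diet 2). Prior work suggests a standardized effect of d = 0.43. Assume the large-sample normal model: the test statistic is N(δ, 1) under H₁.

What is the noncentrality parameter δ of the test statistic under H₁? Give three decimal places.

δ = d / √(1/n₁ + 1/n₂) = 0.43 / √(1/198 + 1/78) = 3.2166

δ ≈ 3.217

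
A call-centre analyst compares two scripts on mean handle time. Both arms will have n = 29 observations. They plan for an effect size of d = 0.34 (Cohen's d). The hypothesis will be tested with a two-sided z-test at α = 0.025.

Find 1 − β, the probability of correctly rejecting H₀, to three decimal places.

Power ≈ 0.172

Noncentrality parameter: δ = d·√(n/2) = 0.34 × √(29/2) = 1.2947
Two-sided α = 0.025 → critical value z_{0.0125} = 2.241.
Power = Φ(δ − 2.241) + Φ(−δ − 2.241) = Φ(-0.947) + Φ(-3.536) = 0.1719 + 0.0002 = 0.1721.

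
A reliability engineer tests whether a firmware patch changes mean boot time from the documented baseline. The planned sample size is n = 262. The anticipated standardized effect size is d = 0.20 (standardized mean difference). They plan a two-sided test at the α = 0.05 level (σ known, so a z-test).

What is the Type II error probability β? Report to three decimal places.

β ≈ 0.101

Noncentrality parameter: δ = d·√n = 0.20 × √262 = 3.2373
Two-sided α = 0.05 → critical value z_{0.025} = 1.960.
Power = Φ(δ − 1.960) + Φ(−δ − 1.960) = Φ(1.277) + Φ(-5.197) = 0.8993 + 0.0000 = 0.8993.
Type II error: β = 1 − power = 1 − 0.8993 = 0.1007.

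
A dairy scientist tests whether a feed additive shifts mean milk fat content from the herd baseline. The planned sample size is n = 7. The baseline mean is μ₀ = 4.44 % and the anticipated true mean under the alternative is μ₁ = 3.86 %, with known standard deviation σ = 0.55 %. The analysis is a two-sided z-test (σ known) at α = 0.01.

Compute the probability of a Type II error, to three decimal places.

Standardized effect: d = |μ₁ − μ₀| / σ = |3.86 − 4.44| / 0.55 = 1.0545
Noncentrality parameter: δ = d·√n = 1.0545 × √7 = 2.7901
Two-sided α = 0.01 → critical value z_{0.005} = 2.576.
Power = Φ(δ − 2.576) + Φ(−δ − 2.576) = Φ(0.214) + Φ(-5.366) = 0.5848 + 0.0000 = 0.5848.
Type II error: β = 1 − power = 1 − 0.5848 = 0.4152.

β ≈ 0.415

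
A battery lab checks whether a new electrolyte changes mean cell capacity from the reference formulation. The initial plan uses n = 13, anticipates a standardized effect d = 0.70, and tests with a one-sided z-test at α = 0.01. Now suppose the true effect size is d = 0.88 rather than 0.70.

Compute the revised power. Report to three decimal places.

Power ≈ 0.801

With d = 0.88: δ = d·√n = 0.88 × √13 = 3.1729. Critical value z_{0.01} = 2.326.
Revised power = P(Z > 2.326 − δ) = Φ(0.847) = 0.8014.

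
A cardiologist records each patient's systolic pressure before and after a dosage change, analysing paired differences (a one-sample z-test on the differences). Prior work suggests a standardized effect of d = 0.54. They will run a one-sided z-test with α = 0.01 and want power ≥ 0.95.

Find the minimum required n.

Set Φ(δ − 2.326) = 0.95; then δ − 2.326 = Φ⁻¹(0.95) = 1.645, giving δ = 3.971.
δ = d·√n ⇒ n = (δ/d)² = (3.971 / 0.54)² = 54.08.
Rounding up, n = 55.

n = 55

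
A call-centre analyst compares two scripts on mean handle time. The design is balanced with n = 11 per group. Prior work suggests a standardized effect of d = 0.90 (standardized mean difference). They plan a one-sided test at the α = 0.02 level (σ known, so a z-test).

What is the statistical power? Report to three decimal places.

Power ≈ 0.523

Noncentrality parameter: δ = d·√(n/2) = 0.90 × √(11/2) = 2.1107
One-sided α = 0.02 → critical value z_{0.02} = 2.054.
Power = P(Z > 2.054 − δ) = Φ(0.057) = 0.5227.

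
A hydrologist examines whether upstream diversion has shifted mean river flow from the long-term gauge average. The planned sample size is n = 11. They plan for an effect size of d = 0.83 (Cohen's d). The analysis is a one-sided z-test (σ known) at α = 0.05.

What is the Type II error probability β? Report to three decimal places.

β ≈ 0.134

Noncentrality parameter: δ = d·√n = 0.83 × √11 = 2.7528
Critical value for a one-sided test at α = 0.05: z_α = 1.645.
Power = P(Z > 1.645 − δ) = Φ(1.108) = 0.8661.
Type II error: β = 1 − power = 1 − 0.8661 = 0.1339.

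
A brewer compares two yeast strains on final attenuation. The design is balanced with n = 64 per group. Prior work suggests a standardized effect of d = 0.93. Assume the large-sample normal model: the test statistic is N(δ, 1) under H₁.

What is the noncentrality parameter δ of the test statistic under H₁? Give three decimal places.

The noncentrality parameter scales effect size by the design's sample-size factor: δ = d·√(n/2) = 0.93 × √(64/2) = 5.2609

δ ≈ 5.261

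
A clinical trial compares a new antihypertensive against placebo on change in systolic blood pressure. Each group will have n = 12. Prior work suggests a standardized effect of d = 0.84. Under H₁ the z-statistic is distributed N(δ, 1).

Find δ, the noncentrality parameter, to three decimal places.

δ = d·√(n/2) = 0.84 × √(12/2) = 2.0576

δ ≈ 2.058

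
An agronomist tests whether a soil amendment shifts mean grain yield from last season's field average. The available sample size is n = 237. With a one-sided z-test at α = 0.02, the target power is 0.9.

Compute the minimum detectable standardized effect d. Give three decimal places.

d ≈ 0.217

Need Φ(δ − 2.054) = 0.9, so δ = 2.054 + 1.282 = 3.335.
δ = d·√n ⇒ d = δ/√n = 3.335/√237 = 0.2167.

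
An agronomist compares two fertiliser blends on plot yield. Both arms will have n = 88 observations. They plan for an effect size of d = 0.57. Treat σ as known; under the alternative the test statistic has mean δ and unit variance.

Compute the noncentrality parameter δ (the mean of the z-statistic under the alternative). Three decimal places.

δ ≈ 3.781

δ = d·√(n/2) = 0.57 × √(88/2) = 3.7810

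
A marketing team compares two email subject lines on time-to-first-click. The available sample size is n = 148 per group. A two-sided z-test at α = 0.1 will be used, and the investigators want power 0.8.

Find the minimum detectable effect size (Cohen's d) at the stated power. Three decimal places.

Required noncentrality: δ = z_{0.05} + z_{0.20} = 1.645 + 0.842 = 2.486.
(The second rejection-region term Φ(−δ − z_{α/2}) is negligible and dropped.)
δ = d·√(n/2) ⇒ d = δ/√(n/2) = 2.486/√(148/2) = 0.2890.

d ≈ 0.289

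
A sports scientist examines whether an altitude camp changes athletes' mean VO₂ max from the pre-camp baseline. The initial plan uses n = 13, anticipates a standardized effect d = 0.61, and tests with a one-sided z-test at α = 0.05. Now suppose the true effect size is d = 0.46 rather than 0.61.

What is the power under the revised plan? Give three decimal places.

With d = 0.46: δ = d·√n = 0.46 × √13 = 1.6586. Critical value z_{0.05} = 1.645.
Revised power = Φ(δ − 1.645) = Φ(0.014) = 0.5055.

Power ≈ 0.505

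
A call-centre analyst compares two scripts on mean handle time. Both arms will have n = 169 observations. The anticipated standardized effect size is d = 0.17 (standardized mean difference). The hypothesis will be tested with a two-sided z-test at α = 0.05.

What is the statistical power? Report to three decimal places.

Power ≈ 0.346

Noncentrality parameter: λ = d·√(n/2) = 0.17 × √(169/2) = 1.5627
Two-sided α = 0.05 → critical value z_{0.025} = 1.960.
Power = Φ(λ − 1.960) + Φ(−λ − 1.960) = Φ(-0.397) + Φ(-3.523) = 0.3456 + 0.0002 = 0.3458.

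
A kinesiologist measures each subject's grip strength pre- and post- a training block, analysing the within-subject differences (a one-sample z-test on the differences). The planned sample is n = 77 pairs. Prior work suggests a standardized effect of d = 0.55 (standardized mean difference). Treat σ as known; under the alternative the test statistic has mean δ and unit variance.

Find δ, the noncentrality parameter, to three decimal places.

δ ≈ 4.826

δ = d·√n = 0.55 × √77 = 4.8262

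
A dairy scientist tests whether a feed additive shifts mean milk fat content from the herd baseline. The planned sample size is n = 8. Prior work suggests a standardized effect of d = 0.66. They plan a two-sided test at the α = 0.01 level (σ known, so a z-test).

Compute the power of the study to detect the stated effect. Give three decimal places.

Noncentrality parameter: δ = d·√n = 0.66 × √8 = 1.8668
Critical value for a two-sided test at α = 0.01: z_{α/2} = 2.576.
Power = Φ(δ − 2.576) + Φ(−δ − 2.576) = Φ(-0.709) + Φ(-4.443) = 0.2391 + 0.0000 = 0.2391.

Power ≈ 0.239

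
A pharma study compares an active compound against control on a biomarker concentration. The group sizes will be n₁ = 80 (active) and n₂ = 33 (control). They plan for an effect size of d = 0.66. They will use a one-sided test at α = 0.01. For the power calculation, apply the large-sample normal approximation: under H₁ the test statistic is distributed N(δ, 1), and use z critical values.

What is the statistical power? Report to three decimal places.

Noncentrality parameter: δ = d / √(1/n₁ + 1/n₂) = 0.66 / √(1/80 + 1/33) = 3.1901
One-sided α = 0.01 → critical value z_{0.01} = 2.326.
Power = P(Z > 2.326 − δ) = Φ(0.864) = 0.8061.

Power ≈ 0.806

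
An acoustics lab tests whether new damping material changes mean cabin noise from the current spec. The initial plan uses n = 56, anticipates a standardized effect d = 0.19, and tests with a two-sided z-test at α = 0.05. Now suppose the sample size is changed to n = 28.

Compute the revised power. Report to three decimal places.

With n = 28: δ = d·√n = 0.19 × √28 = 1.0054. Critical value z_{0.025} = 1.960.
Revised power = Φ(δ − 1.960) + Φ(−δ − 1.960) = Φ(-0.955) + Φ(-2.965) = 0.1699 + 0.0015 = 0.1714.

Power ≈ 0.171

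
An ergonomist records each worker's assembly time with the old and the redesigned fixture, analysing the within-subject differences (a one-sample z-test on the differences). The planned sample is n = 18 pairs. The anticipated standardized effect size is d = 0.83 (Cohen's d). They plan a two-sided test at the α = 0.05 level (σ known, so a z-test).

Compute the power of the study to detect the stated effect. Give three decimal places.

Power ≈ 0.941

Noncentrality parameter: δ = d·√n = 0.83 × √18 = 3.5214
Two-sided α = 0.05 → critical value z_{0.025} = 1.960.
Power = Φ(δ − 1.960) + Φ(−δ − 1.960) = Φ(1.561) + Φ(-5.481) = 0.9408 + 0.0000 = 0.9408.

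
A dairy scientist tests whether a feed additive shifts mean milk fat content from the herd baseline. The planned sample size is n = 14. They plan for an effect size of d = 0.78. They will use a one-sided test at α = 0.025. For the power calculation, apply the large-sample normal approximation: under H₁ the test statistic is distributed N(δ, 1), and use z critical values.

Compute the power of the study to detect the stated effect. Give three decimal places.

Power ≈ 0.831

Noncentrality parameter: δ = d·√n = 0.78 × √14 = 2.9185
Critical value for a one-sided test at α = 0.025: z_α = 1.960.
Power = P(Z > 1.960 − δ) = Φ(0.959) = 0.8311.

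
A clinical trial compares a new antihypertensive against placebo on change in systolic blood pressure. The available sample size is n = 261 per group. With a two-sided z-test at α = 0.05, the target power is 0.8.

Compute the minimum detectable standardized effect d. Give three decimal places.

Need Φ(δ − 1.960) = 0.8, so δ = 1.960 + 0.842 = 2.802.
(The second rejection-region term Φ(−δ − z_{α/2}) is negligible and dropped.)
δ = d·√(n/2) ⇒ d = δ/√(n/2) = 2.802/√(261/2) = 0.2452.

d ≈ 0.245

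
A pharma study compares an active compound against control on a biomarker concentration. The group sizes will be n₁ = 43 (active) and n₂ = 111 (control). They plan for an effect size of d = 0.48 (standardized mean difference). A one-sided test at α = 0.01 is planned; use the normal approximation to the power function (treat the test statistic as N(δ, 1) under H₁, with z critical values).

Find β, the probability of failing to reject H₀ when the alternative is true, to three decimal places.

Noncentrality parameter: λ = d / √(1/n₁ + 1/n₂) = 0.48 / √(1/43 + 1/111) = 2.6722
Critical value for a one-sided test at α = 0.01: z_α = 2.326.
Power = P(Z > 2.326 − λ) = Φ(0.346) = 0.6353.
Type II error: β = 1 − power = 1 − 0.6353 = 0.3647.

β ≈ 0.365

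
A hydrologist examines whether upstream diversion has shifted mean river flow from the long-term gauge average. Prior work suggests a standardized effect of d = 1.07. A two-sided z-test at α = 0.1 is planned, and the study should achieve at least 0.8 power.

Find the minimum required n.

n = 6

Set Φ(δ − 1.645) = 0.8; then δ − 1.645 = Φ⁻¹(0.8) = 0.842, giving δ = 2.486.
(For δ > 0 the lower-tail rejection region contributes negligibly to power, so the one-term inversion is standard.)
δ = d·√n ⇒ n = (δ/d)² = (2.486 / 1.07)² = 5.40.
Round up to the next whole unit.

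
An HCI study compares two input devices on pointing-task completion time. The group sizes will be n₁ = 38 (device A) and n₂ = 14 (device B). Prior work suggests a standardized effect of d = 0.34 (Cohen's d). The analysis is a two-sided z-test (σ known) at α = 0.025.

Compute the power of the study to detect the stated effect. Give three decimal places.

Power ≈ 0.125

Noncentrality parameter: δ = d / √(1/n₁ + 1/n₂) = 0.34 / √(1/38 + 1/14) = 1.0875
Critical value for a two-sided test at α = 0.025: z_{α/2} = 2.241.
Power = Φ(δ − 2.241) + Φ(−δ − 2.241) = Φ(-1.154) + Φ(-3.329) = 0.1243 + 0.0004 = 0.1247.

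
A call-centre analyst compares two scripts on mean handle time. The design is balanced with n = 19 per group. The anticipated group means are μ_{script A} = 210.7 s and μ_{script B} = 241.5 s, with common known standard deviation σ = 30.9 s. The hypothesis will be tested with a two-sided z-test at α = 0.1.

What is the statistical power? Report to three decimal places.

Power ≈ 0.923

Standardized effect: d = |μ_{script A} − μ_{script B}| / σ = |210.7 − 241.5| / 30.9 = 0.9968
Noncentrality parameter: δ = d·√(n/2) = 0.9968 × √(19/2) = 3.0722
Critical value for a two-sided test at α = 0.1: z_{α/2} = 1.645.
Power = Φ(δ − 1.645) + Φ(−δ − 1.645) = Φ(1.427) + Φ(-4.717) = 0.9233 + 0.0000 = 0.9233.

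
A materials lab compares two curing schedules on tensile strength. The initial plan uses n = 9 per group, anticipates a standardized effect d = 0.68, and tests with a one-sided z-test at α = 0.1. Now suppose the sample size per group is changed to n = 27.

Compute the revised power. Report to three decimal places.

With n = 27 per group: δ = d·√(n/2) = 0.68 × √(27/2) = 2.4985. Critical value z_{0.1} = 1.282.
Revised power = P(Z > 1.282 − δ) = Φ(1.217) = 0.8882.

Power ≈ 0.888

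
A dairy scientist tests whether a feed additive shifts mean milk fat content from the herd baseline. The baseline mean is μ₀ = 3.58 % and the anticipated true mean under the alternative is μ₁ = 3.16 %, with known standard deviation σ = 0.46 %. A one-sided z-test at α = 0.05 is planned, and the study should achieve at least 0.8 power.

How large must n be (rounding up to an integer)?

n = 8

Standardized effect: d = |μ₁ − μ₀| / σ = |3.16 − 3.58| / 0.46 = 0.9130
Set Φ(δ − 1.645) = 0.8; then δ − 1.645 = Φ⁻¹(0.8) = 0.842, giving δ = 2.486.
δ = d·√n ⇒ n = (δ/d)² = (2.486 / 0.9130)² = 7.42.
Rounding up, n = 8.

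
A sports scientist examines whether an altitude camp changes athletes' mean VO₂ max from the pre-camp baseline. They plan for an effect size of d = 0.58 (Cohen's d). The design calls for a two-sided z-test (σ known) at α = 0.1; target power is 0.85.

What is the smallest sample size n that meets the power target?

n = 22

Set Φ(δ − 1.645) = 0.85; then δ − 1.645 = Φ⁻¹(0.85) = 1.036, giving δ = 2.681.
(For δ > 0 the lower-tail rejection region contributes negligibly to power, so the one-term inversion is standard.)
δ = d·√n ⇒ n = (δ/d)² = (2.681 / 0.58)² = 21.37.
Round up to the next whole unit.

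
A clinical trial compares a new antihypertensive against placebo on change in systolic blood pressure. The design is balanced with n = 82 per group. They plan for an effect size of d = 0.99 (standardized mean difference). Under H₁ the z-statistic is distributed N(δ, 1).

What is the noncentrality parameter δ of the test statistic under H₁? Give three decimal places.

δ ≈ 6.339

The noncentrality parameter scales effect size by the design's sample-size factor: δ = d·√(n/2) = 0.99 × √(82/2) = 6.3391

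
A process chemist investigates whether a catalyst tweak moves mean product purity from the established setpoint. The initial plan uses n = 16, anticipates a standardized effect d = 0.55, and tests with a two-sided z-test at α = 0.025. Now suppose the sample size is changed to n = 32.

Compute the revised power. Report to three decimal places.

Power ≈ 0.808

With n = 32: δ = d·√n = 0.55 × √32 = 3.1113. Critical value z_{0.0125} = 2.241.
Revised power = Φ(δ − 2.241) + Φ(−δ − 2.241) = Φ(0.870) + Φ(-5.353) = 0.8078 + 0.0000 = 0.8078.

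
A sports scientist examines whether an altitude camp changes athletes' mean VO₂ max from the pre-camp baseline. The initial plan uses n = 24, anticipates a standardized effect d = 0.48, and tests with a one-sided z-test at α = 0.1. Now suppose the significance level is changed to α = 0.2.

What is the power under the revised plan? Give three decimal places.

Power ≈ 0.934

δ = d·√n = 0.48 × √24 = 2.3515 (unchanged). New critical value: z_{0.2} = 0.842.
Revised power = Φ(δ − 0.842) = Φ(1.510) = 0.9345.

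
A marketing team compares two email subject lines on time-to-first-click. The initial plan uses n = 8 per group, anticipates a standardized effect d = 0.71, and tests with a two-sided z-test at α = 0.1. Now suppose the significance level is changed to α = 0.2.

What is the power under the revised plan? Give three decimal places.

δ = d·√(n/2) = 0.71 × √(8/2) = 1.4200 (unchanged). New critical value: z_{0.1} = 1.282.
Revised power = Φ(δ − 1.282) + Φ(−δ − 1.282) = Φ(0.138) + Φ(-2.702) = 0.5551 + 0.0035 = 0.5585.

Power ≈ 0.559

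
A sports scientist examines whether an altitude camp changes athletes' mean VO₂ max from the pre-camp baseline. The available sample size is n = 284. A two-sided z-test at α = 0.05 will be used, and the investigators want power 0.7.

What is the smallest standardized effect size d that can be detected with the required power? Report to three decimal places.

Need Φ(δ − 1.960) = 0.7, so δ = 1.960 + 0.524 = 2.484.
(Lower-tail contribution to power is negligible for δ > 0.)
δ = d·√n ⇒ d = δ/√n = 2.484/√284 = 0.1474.

d ≈ 0.147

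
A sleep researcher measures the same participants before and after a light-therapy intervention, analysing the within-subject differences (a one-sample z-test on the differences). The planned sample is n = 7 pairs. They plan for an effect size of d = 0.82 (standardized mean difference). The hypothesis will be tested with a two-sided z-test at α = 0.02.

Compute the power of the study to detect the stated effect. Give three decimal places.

Power ≈ 0.438

Noncentrality parameter: δ = d·√n = 0.82 × √7 = 2.1695
Two-sided α = 0.02 → critical value z_{0.01} = 2.326.
Power = Φ(δ − 2.326) + Φ(−δ − 2.326) = Φ(-0.157) + Φ(-4.496) = 0.4377 + 0.0000 = 0.4377.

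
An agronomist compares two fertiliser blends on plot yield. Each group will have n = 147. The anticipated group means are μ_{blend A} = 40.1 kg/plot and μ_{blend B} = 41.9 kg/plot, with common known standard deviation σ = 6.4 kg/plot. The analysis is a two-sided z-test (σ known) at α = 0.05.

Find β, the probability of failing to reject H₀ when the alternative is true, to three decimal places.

Standardized effect: d = |μ_{blend A} − μ_{blend B}| / σ = |40.1 − 41.9| / 6.4 = 0.2812
Noncentrality parameter: δ = d·√(n/2) = 0.2812 × √(147/2) = 2.4112
Two-sided α = 0.05 → critical value z_{0.025} = 1.960.
Power = Φ(δ − 1.960) + Φ(−δ − 1.960) = Φ(0.451) + Φ(-4.371) = 0.6741 + 0.0000 = 0.6741.
Type II error: β = 1 − power = 1 − 0.6741 = 0.3259.

β ≈ 0.326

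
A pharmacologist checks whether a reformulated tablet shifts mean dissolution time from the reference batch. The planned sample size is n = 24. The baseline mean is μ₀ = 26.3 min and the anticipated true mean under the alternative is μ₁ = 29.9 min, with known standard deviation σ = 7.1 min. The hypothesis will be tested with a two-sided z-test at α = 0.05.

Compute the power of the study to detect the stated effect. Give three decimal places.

Standardized effect: d = |μ₁ − μ₀| / σ = |29.9 − 26.3| / 7.1 = 0.5070
Noncentrality parameter: δ = d·√n = 0.5070 × √24 = 2.4840
Critical value for a two-sided test at α = 0.05: z_{α/2} = 1.960.
Power = Φ(δ − 1.960) + Φ(−δ − 1.960) = Φ(0.524) + Φ(-4.444) = 0.6999 + 0.0000 = 0.6999.

Power ≈ 0.700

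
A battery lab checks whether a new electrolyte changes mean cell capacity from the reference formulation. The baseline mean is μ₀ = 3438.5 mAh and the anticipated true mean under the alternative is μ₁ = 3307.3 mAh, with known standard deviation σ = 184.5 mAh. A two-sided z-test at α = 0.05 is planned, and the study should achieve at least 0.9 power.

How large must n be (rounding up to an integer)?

Standardized effect: d = |μ₁ − μ₀| / σ = |3307.3 − 3438.5| / 184.5 = 0.7111
Set Φ(δ − 1.960) = 0.9; then δ − 1.960 = Φ⁻¹(0.9) = 1.282, giving δ = 3.242.
(Ignoring the negligible lower-tail rejection probability gives the usual closed-form inversion.)
δ = d·√n ⇒ n = (δ/d)² = (3.242 / 0.7111)² = 20.78.
Rounding up, n = 21.

n = 21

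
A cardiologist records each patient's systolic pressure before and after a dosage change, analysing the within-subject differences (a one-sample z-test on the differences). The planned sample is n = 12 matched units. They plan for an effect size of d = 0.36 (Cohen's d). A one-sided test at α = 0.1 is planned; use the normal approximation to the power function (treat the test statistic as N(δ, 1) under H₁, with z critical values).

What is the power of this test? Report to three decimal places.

Noncentrality parameter: δ = d·√n = 0.36 × √12 = 1.2471
Critical value for a one-sided test at α = 0.1: z_α = 1.282.
Power = Φ(δ − 1.282) = Φ(-0.034) = 0.4862.

Power ≈ 0.486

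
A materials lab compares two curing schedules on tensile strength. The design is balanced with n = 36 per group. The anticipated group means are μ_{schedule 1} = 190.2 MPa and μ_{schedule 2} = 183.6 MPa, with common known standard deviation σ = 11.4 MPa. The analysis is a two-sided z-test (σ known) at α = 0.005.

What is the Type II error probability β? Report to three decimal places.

β ≈ 0.637

Standardized effect: d = |μ_{schedule 1} − μ_{schedule 2}| / σ = |190.2 − 183.6| / 11.4 = 0.5789
Noncentrality parameter: δ = d·√(n/2) = 0.5789 × √(36/2) = 2.4563
Two-sided α = 0.005 → critical value z_{0.0025} = 2.807.
Power = Φ(δ − 2.807) + Φ(−δ − 2.807) = Φ(-0.351) + Φ(-5.263) = 0.3629 + 0.0000 = 0.3629.
Type II error: β = 1 − power = 1 − 0.3629 = 0.6371.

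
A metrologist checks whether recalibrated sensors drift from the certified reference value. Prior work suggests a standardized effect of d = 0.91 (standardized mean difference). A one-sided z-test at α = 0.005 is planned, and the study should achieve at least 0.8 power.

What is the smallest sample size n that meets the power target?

n = 15

Set Φ(δ − 2.576) = 0.8; then δ − 2.576 = Φ⁻¹(0.8) = 0.842, giving δ = 3.417.
δ = d·√n ⇒ n = (δ/d)² = (3.417 / 0.91)² = 14.10.
Round up to the next whole unit.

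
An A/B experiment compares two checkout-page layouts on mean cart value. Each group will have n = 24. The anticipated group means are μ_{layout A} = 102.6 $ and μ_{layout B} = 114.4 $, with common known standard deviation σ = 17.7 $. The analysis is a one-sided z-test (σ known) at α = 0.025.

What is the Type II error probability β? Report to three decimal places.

Standardized effect: d = |μ_{layout A} − μ_{layout B}| / σ = |102.6 − 114.4| / 17.7 = 0.6667
Noncentrality parameter: δ = d·√(n/2) = 0.6667 × √(24/2) = 2.3094
One-sided α = 0.025 → critical value z_{0.025} = 1.960.
Power = P(Z > 1.960 − δ) = Φ(0.349) = 0.6366.
Type II error: β = 1 − power = 1 − 0.6366 = 0.3634.

β ≈ 0.363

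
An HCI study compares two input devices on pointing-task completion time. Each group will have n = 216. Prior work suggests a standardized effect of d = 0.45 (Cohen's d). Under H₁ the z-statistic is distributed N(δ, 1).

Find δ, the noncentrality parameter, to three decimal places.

δ = d·√(n/2) = 0.45 × √(216/2) = 4.6765

δ ≈ 4.677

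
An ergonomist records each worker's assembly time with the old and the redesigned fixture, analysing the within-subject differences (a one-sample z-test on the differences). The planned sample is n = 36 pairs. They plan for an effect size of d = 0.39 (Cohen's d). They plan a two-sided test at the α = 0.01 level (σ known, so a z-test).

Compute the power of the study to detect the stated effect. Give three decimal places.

Noncentrality parameter: λ = d·√n = 0.39 × √36 = 2.3400
Critical value for a two-sided test at α = 0.01: z_{α/2} = 2.576.
Power = Φ(λ − 2.576) + Φ(−λ − 2.576) = Φ(-0.236) + Φ(-4.916) = 0.4068 + 0.0000 = 0.4068.

Power ≈ 0.407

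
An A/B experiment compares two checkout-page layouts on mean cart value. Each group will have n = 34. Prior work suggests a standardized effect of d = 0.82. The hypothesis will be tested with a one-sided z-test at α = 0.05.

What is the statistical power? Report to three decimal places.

Power ≈ 0.959

Noncentrality parameter: δ = d·√(n/2) = 0.82 × √(34/2) = 3.3809
Critical value for a one-sided test at α = 0.05: z_α = 1.645.
Power = Φ(δ − 1.645) = Φ(1.736) = 0.9587.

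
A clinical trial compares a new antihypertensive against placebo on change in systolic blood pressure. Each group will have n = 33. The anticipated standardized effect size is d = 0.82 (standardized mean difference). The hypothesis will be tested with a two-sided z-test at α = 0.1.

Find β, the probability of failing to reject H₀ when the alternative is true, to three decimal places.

Noncentrality parameter: δ = d·√(n/2) = 0.82 × √(33/2) = 3.3309
Two-sided α = 0.1 → critical value z_{0.05} = 1.645.
Power = Φ(δ − 1.645) + Φ(−δ − 1.645) = Φ(1.686) + Φ(-4.976) = 0.9541 + 0.0000 = 0.9541.
Type II error: β = 1 − power = 1 − 0.9541 = 0.0459.

β ≈ 0.046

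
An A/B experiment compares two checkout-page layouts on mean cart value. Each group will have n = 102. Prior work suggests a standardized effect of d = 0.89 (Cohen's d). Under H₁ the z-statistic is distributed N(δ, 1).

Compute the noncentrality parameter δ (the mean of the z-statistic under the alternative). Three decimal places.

The noncentrality parameter scales effect size by the design's sample-size factor: δ = d·√(n/2) = 0.89 × √(102/2) = 6.3559

δ ≈ 6.356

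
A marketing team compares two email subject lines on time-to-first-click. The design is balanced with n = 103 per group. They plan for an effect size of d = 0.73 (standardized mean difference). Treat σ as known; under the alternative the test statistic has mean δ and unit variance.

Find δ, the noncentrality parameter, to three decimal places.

The noncentrality parameter scales effect size by the design's sample-size factor: δ = d·√(n/2) = 0.73 × √(103/2) = 5.2387

δ ≈ 5.239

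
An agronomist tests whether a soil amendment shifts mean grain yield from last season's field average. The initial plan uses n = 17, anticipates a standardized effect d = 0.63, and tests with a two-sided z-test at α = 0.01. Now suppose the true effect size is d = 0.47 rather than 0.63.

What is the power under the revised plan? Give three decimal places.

With d = 0.47: δ = d·√n = 0.47 × √17 = 1.9379. Critical value z_{0.005} = 2.576.
Revised power = Φ(δ − 2.576) + Φ(−δ − 2.576) = Φ(-0.638) + Φ(-4.514) = 0.2617 + 0.0000 = 0.2617.

Power ≈ 0.262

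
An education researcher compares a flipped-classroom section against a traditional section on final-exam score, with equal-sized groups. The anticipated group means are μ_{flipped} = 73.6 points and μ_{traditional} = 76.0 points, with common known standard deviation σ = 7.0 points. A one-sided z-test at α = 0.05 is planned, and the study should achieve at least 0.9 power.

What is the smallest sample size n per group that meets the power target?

n = 146 per group

Standardized effect: d = |μ_{flipped} − μ_{traditional}| / σ = |73.6 − 76.0| / 7.0 = 0.3429
For power 0.9 need Φ(δ − z_{0.05}) = 0.9, so δ = z_{0.05} + z_{0.10} = 1.645 + 1.282 = 2.926.
δ = d·√(n/2) ⇒ n = 2(δ/d)² = 2 × (2.926 / 0.3429)² = 145.70.
Rounding up, n = 146 per group.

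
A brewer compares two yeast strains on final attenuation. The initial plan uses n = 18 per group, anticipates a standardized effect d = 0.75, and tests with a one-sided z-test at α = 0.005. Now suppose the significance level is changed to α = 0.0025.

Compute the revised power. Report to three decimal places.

δ = d·√(n/2) = 0.75 × √(18/2) = 2.2500 (unchanged). New critical value: z_{0.0025} = 2.807.
Revised power = P(Z > 2.807 − δ) = Φ(-0.557) = 0.2888.

Power ≈ 0.289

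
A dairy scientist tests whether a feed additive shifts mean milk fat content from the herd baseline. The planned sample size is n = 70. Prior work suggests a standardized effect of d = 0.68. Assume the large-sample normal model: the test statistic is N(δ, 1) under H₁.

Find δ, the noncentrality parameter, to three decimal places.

δ ≈ 5.689

δ = d·√n = 0.68 × √70 = 5.6893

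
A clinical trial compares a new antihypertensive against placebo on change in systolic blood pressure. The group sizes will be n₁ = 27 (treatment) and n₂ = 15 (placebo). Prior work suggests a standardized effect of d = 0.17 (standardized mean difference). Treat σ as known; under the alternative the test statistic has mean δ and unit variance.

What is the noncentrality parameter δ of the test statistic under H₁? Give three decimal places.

δ = d / √(1/n₁ + 1/n₂) = 0.17 / √(1/27 + 1/15) = 0.5279

δ ≈ 0.528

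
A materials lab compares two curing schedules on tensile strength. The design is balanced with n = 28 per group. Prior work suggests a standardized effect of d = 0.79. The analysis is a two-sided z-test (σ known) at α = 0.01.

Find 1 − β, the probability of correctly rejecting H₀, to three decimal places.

Noncentrality parameter: δ = d·√(n/2) = 0.79 × √(28/2) = 2.9559
Critical value for a two-sided test at α = 0.01: z_{α/2} = 2.576.
Power = Φ(δ − 2.576) + Φ(−δ − 2.576) = Φ(0.380) + Φ(-5.532) = 0.6481 + 0.0000 = 0.6481.

Power ≈ 0.648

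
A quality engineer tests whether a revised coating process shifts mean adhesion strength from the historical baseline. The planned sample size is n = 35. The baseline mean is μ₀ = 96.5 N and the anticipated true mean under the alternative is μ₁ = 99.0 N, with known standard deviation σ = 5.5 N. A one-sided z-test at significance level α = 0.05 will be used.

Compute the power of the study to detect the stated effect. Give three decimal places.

Power ≈ 0.852

Standardized effect: d = |μ₁ − μ₀| / σ = |99.0 − 96.5| / 5.5 = 0.4545
Noncentrality parameter: δ = d·√n = 0.4545 × √35 = 2.6891
One-sided α = 0.05 → critical value z_{0.05} = 1.645.
Power = P(Z > 1.645 − δ) = Φ(1.044) = 0.8518.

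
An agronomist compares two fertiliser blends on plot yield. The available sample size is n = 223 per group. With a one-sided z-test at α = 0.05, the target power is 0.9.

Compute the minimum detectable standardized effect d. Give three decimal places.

d ≈ 0.277

Required noncentrality: δ = z_{0.05} + z_{0.10} = 1.645 + 1.282 = 2.926.
δ = d·√(n/2) ⇒ d = δ/√(n/2) = 2.926/√(223/2) = 0.2771.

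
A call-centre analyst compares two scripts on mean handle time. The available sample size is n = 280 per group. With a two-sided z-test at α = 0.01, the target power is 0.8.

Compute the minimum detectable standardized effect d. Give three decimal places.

Required noncentrality: δ = z_{0.005} + z_{0.20} = 2.576 + 0.842 = 3.417.
(The second rejection-region term Φ(−δ − z_{α/2}) is negligible and dropped.)
δ = d·√(n/2) ⇒ d = δ/√(n/2) = 3.417/√(280/2) = 0.2888.

d ≈ 0.289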